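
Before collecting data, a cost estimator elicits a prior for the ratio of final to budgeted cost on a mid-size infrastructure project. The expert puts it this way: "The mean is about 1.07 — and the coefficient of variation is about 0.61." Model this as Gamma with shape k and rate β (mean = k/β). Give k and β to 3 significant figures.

k ≈ 2.69, β ≈ 2.51

For Gamma(k, rate β): mean = k/β, variance = k/β², so CV = 1/√k.
CV = 0.61, hence k = 1/CV² = 2.69.
Then β = k/mean = 2.69/1.07 = 2.51.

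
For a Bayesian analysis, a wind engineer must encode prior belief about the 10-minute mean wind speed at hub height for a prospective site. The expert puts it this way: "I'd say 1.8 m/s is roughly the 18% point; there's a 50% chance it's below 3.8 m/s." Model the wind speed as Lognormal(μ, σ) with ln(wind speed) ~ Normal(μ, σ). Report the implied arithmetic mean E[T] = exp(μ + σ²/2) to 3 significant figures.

If T ~ Lognormal(μ,σ) then ln T ~ Normal(μ,σ), so the p-quantile of ln T is μ + z_p·σ.
ln(1.8) = 0.5878 and ln(3.8) = 1.335; z_{0.18} = -0.9154, z_{0.5} = 0.
σ = (1.335 − 0.5878)/(0 − (-0.9154)) = 0.816.
μ = 0.5878 − (-0.9154)·0.816 = 1.335.
E[T] = exp(μ + σ²/2) = exp(1.335 + 0.3332) = 5.3 m/s.

E[T] ≈ 5.3 m/s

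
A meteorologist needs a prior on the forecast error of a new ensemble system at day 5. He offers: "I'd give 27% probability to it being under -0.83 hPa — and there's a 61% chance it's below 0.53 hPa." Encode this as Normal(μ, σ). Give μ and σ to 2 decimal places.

μ = 0.10, σ = 1.52

For Normal(μ,σ), the p-quantile is μ + z_p·σ. Here z_{0.27} = -0.6128, z_{0.61} = 0.2793.
So -0.83 = μ − 0.6128σ and 0.53 = μ + 0.2793σ.
Subtracting: σ = (0.53 − -0.83)/(0.2793 − (-0.6128)) = 1.52.
Then μ = -0.83 − (-0.6128)·1.52 = 0.10.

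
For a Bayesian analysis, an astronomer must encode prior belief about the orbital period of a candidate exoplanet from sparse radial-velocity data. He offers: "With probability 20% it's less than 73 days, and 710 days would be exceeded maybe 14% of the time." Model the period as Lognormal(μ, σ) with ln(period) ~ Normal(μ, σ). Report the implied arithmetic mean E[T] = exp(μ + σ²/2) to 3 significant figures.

If T ~ Lognormal(μ,σ) then ln T ~ Normal(μ,σ), so the p-quantile of ln T is μ + z_p·σ.
ln(73) = 4.29 and ln(710) = 6.565; z_{0.2} = -0.8416, z_{0.86} = 1.08.
σ = (6.565 − 4.29)/(1.08 − (-0.8416)) = 1.184.
μ = 4.29 − (-0.8416)·1.184 = 5.287.
E[T] = exp(μ + σ²/2) = exp(5.287 + 0.7005) = 398 days.

E[T] ≈ 398 days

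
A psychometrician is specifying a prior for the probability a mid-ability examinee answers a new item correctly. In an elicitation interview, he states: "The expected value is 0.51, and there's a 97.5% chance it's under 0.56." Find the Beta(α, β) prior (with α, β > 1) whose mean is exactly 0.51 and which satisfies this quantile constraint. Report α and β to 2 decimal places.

α ≈ 194.72, β ≈ 187.09

With mean 0.51 fixed, write α = 0.51s, β = 0.49s where s = α+β.
Need P(θ < 0.56) = 0.975 under Beta(0.51s, 0.49s). Normal approximation: (q−m)/√(m(1−m)/s) ≈ z_{0.975} = 1.96, so s ≈ 0.51·0.49·(1.96)²/(0.56−0.51)² = 384.0.
At s = 384.0: P(θ<0.56) ≈ 0.975. Adjusting to match 0.975 gives s ≈ 381.81.
So α = 0.51·381.81 ≈ 194.72, β = 0.49·381.81 ≈ 187.09.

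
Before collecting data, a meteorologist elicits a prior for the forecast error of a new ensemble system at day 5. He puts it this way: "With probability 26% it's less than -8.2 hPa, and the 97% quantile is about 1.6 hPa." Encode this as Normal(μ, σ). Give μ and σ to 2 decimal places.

The p-quantile of Normal(μ,σ) is μ + z_p·σ, with z_{0.26} = -0.6433 and z_{0.97} = 1.881.
Eliminate σ: μ = (z₂·x₁ − z₁·x₂)/(z₂ − z₁) = (1.881·-8.2 − (-0.6433)·1.6)/2.524 = -5.70.
Then σ = (x₂ − x₁)/(z₂ − z₁) = (1.6 − -8.2)/2.524 = 3.88.

μ = -5.70, σ = 3.88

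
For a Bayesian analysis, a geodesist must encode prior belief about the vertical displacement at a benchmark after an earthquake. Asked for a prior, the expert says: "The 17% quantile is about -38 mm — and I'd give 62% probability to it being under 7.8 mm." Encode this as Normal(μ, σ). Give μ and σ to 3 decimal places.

μ = -3.307, σ = 36.359

The p-quantile of Normal(μ,σ) is μ + z_p·σ, with z_{0.17} = -0.9542 and z_{0.62} = 0.3055.
Eliminate σ: μ = (z₂·x₁ − z₁·x₂)/(z₂ − z₁) = (0.3055·-38 − (-0.9542)·7.8)/1.26 = -3.307.
Then σ = (x₂ − x₁)/(z₂ − z₁) = (7.8 − -38)/1.26 = 36.359.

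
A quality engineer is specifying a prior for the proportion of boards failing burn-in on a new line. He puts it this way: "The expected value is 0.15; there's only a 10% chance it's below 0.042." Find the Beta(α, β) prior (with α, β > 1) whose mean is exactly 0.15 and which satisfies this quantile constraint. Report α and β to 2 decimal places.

With mean 0.15 fixed, write α = 0.15s, β = 0.85s where s = α+β.
Need P(θ < 0.042) = 0.1 under Beta(0.15s, 0.85s). Normal approximation: (q−m)/√(m(1−m)/s) ≈ z_{0.1} = -1.28, so s ≈ 0.15·0.85·(-1.28)²/(0.042−0.15)² = 18.0.
At s = 18.0: P(θ<0.042) ≈ 0.054. Adjusting to match 0.1 gives s ≈ 12.67.
So α = 0.15·12.67 ≈ 1.90, β = 0.85·12.67 ≈ 10.77.

α ≈ 1.90, β ≈ 10.77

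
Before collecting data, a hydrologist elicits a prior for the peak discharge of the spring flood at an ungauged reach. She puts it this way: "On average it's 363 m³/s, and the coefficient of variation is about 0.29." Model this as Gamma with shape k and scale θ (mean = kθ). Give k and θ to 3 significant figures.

For Gamma(k, scale θ): mean = kθ, variance = kθ², so CV = 1/√k.
CV = 0.29, hence k = 1/CV² = 11.9.
Then θ = mean/k = 363/11.9 = 30.5.

k ≈ 11.9, θ ≈ 30.5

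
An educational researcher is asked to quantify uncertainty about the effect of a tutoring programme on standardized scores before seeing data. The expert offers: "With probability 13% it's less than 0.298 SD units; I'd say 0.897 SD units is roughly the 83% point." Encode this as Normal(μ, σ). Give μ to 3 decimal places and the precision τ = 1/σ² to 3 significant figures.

The p-quantile of Normal(μ,σ) is μ + z_p·σ, with z_{0.13} = -1.126 and z_{0.83} = 0.9542.
Eliminate σ: μ = (z₂·x₁ − z₁·x₂)/(z₂ − z₁) = (0.9542·0.298 − (-1.126)·0.897)/2.081 = 0.622.
Then σ = (x₂ − x₁)/(z₂ − z₁) = (0.897 − 0.298)/2.081 = 0.288.
Precision τ = 1/σ² = 1/0.2879² = 12.1.

μ = 0.622, τ = 12.1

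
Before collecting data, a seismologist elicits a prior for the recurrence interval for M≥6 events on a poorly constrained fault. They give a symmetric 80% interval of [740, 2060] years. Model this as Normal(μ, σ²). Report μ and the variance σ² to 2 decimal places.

μ = 1400.00, σ² = 265225.76

A symmetric 80% interval runs μ ± z·σ with z = 1.282.
Half-width = 660, so σ = 660/1.282 = 515.001 and σ² = 265225.76.
μ is the interval midpoint, 1400.00.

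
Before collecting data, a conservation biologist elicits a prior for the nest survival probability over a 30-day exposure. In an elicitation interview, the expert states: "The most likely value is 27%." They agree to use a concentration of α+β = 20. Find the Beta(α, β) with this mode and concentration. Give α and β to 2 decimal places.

For α,β > 1 the Beta mode is (α−1)/(α+β−2). With α+β = 20, the mode is (α−1)/18.
Set (α−1)/18 = 0.27 → α = 1 + 0.27·18 = 5.86.
β = 20 − α = 14.14.

α = 5.86, β = 14.14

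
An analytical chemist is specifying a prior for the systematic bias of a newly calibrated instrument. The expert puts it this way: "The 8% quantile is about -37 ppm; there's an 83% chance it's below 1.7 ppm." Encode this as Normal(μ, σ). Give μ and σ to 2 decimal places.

For Normal(μ,σ), the p-quantile is μ + z_p·σ. Here z_{0.08} = -1.405, z_{0.83} = 0.9542.
So -37 = μ − 1.405σ and 1.7 = μ + 0.9542σ.
Subtracting: σ = (1.7 − -37)/(0.9542 − (-1.405)) = 16.40.
Then μ = -37 − (-1.405)·16.40 = -13.95.

μ = -13.95, σ = 16.40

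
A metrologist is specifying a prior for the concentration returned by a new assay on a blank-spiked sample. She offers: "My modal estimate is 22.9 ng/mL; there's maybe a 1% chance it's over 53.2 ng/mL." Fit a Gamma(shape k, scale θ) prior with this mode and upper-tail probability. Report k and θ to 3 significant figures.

k ≈ 7.71, θ ≈ 3.41

Gamma(k,θ) with k>1 has mode (k−1)θ, so θ = 22.9/(k−1).
Need P(X < 53.2) = 0.99 with θ tied to k this way. Start at k = 2, θ = 22.9: P(X<53.2) ≈ 0.674.
Too low — raise k to concentrate. Iterating converges to k ≈ 7.71.
Then θ = 22.9/(7.71−1) ≈ 3.41.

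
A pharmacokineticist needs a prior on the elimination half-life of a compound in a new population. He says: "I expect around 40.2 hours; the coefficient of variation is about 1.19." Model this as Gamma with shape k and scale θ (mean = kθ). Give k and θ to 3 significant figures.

For Gamma(k, scale θ): mean = kθ, variance = kθ², so CV = 1/√k.
CV = 1.19, hence k = 1/CV² = 0.706.
Then θ = mean/k = 40.2/0.706 = 56.9.

k ≈ 0.706, θ ≈ 56.9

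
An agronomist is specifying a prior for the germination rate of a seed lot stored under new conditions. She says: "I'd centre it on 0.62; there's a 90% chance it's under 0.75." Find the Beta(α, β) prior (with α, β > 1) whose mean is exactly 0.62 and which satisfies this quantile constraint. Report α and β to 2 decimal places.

With mean 0.62 fixed, write α = 0.62s, β = 0.38s where s = α+β.
Need P(θ < 0.75) = 0.9 under Beta(0.62s, 0.38s). Normal approximation: (q−m)/√(m(1−m)/s) ≈ z_{0.9} = 1.28, so s ≈ 0.62·0.38·(1.28)²/(0.75−0.62)² = 22.9.
At s = 22.9: P(θ<0.75) ≈ 0.907. Adjusting to match 0.9 gives s ≈ 21.61.
So α = 0.62·21.61 ≈ 13.40, β = 0.38·21.61 ≈ 8.21.

α ≈ 13.40, β ≈ 8.21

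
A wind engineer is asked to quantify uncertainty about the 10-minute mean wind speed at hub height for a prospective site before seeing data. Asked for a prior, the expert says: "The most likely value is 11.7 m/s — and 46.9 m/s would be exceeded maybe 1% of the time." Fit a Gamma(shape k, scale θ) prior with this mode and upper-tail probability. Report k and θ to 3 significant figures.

k ≈ 3.17, θ ≈ 5.4

Gamma(k,θ) with k>1 has mode (k−1)θ, so θ = 11.7/(k−1).
Need P(X < 46.9) = 0.99 with θ tied to k this way. Start at k = 2, θ = 11.7: P(X<46.9) ≈ 0.909.
Too low — raise k to concentrate. Iterating converges to k ≈ 3.17.
Then θ = 11.7/(3.17−1) ≈ 5.4.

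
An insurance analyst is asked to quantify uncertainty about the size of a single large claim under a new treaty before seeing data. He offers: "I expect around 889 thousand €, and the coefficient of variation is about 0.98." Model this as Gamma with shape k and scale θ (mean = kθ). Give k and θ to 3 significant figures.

For Gamma(k, scale θ): mean = kθ, variance = kθ², so CV = 1/√k.
CV = 0.98, hence k = 1/CV² = 1.04.
Then θ = mean/k = 889/1.04 = 854.

k ≈ 1.04, θ ≈ 854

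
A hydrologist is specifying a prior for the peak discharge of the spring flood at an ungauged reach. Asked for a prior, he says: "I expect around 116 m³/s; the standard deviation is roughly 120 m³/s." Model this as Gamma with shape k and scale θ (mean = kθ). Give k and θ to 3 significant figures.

For Gamma(k, scale θ): mean = kθ, variance = kθ², so CV = 1/√k.
CV = SD/mean = 120/116 = 1.034, hence k = 1/CV² = 0.934.
Then θ = mean/k = 116/0.934 = 124.

k ≈ 0.934, θ ≈ 124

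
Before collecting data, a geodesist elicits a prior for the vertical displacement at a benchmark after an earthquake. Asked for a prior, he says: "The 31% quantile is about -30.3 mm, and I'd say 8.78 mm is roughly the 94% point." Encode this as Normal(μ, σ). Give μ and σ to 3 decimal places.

μ = -20.850, σ = 19.058

For Normal(μ,σ), the p-quantile is μ + z_p·σ. Here z_{0.31} = -0.4959, z_{0.94} = 1.555.
So -30.3 = μ − 0.4959σ and 8.78 = μ + 1.555σ.
Subtracting: σ = (8.78 − -30.3)/(1.555 − (-0.4959)) = 19.058.
Then μ = -30.3 − (-0.4959)·19.058 = -20.850.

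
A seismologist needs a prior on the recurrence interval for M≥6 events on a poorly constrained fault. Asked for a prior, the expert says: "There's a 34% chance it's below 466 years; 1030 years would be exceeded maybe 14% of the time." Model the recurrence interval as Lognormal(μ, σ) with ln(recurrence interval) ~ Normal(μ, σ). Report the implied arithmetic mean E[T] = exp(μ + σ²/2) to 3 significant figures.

E[T] ≈ 668 years

If T ~ Lognormal(μ,σ) then ln T ~ Normal(μ,σ), so the p-quantile of ln T is μ + z_p·σ.
ln(466) = 6.144 and ln(1030) = 6.937; z_{0.34} = -0.4125, z_{0.86} = 1.08.
σ = (6.937 − 6.144)/(1.08 − (-0.4125)) = 0.531.
μ = 6.144 − (-0.4125)·0.531 = 6.363.
E[T] = exp(μ + σ²/2) = exp(6.363 + 0.1411) = 668 years.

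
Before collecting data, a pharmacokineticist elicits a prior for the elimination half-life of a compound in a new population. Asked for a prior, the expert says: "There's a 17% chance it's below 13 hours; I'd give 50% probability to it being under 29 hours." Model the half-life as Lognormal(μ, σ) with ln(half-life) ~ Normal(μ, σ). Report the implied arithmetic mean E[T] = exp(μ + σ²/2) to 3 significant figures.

If T ~ Lognormal(μ,σ) then ln T ~ Normal(μ,σ), so the p-quantile of ln T is μ + z_p·σ.
ln(13) = 2.565 and ln(29) = 3.367; z_{0.17} = -0.9542, z_{0.5} = 0.
σ = (3.367 − 2.565)/(0 − (-0.9542)) = 0.841.
μ = 2.565 − (-0.9542)·0.841 = 3.367.
E[T] = exp(μ + σ²/2) = exp(3.367 + 0.3535) = 41.3 hours.

E[T] ≈ 41.3 hours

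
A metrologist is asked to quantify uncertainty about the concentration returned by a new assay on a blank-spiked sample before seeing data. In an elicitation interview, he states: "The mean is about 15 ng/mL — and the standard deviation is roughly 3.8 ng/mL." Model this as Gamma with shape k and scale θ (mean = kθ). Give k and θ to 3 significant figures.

For Gamma(k, scale θ): mean = kθ, variance = kθ², so CV = 1/√k.
CV = SD/mean = 3.8/15 = 0.2533, hence k = 1/CV² = 15.6.
Then θ = mean/k = 15/15.6 = 0.963.

k ≈ 15.6, θ ≈ 0.963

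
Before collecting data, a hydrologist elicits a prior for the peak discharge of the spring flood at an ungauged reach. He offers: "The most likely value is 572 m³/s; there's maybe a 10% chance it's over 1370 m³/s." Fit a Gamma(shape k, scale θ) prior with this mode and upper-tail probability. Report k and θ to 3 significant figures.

k ≈ 3.52, θ ≈ 227

Gamma(k,θ) with k>1 has mode (k−1)θ, so θ = 572/(k−1).
Need P(X < 1370) = 0.9 with θ tied to k this way. Start at k = 2, θ = 572: P(X<1370) ≈ 0.690.
Too low — raise k to concentrate. Iterating converges to k ≈ 3.52.
Then θ = 572/(3.52−1) ≈ 227.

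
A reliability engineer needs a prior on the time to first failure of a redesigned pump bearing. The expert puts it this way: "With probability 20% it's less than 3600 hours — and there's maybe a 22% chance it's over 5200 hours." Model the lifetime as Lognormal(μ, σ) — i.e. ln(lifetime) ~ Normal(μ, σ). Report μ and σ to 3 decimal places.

μ ≈ 8.380, σ ≈ 0.228

If T ~ Lognormal(μ,σ) then ln T ~ Normal(μ,σ), so the p-quantile of ln T is μ + z_p·σ.
ln(3600) = 8.189 and ln(5200) = 8.556; z_{0.2} = -0.8416, z_{0.78} = 0.7722.
σ = (8.556 − 8.189)/(0.7722 − (-0.8416)) = 0.228.
μ = 8.189 − (-0.8416)·0.228 = 8.380.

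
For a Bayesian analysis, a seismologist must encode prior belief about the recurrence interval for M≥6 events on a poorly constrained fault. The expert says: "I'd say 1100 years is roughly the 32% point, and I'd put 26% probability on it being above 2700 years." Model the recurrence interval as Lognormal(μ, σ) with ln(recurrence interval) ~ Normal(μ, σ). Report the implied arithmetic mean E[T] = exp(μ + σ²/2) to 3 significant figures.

E[T] ≈ 2230 years

If T ~ Lognormal(μ,σ) then ln T ~ Normal(μ,σ), so the p-quantile of ln T is μ + z_p·σ.
ln(1100) = 7.003 and ln(2700) = 7.901; z_{0.32} = -0.4677, z_{0.74} = 0.6433.
σ = (7.901 − 7.003)/(0.6433 − (-0.4677)) = 0.808.
μ = 7.003 − (-0.4677)·0.808 = 7.381.
E[T] = exp(μ + σ²/2) = exp(7.381 + 0.3266) = 2230 years.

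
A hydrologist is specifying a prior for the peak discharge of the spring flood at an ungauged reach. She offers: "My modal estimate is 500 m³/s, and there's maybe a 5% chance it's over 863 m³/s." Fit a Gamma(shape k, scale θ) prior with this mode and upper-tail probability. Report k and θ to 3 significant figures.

k ≈ 10.4, θ ≈ 53.4

Gamma(k,θ) with k>1 has mode (k−1)θ, so θ = 500/(k−1).
Need P(X < 863) = 0.95 with θ tied to k this way. Start at k = 2, θ = 500: P(X<863) ≈ 0.515.
Too low — raise k to concentrate. Iterating converges to k ≈ 10.4.
Then θ = 500/(10.4−1) ≈ 53.4.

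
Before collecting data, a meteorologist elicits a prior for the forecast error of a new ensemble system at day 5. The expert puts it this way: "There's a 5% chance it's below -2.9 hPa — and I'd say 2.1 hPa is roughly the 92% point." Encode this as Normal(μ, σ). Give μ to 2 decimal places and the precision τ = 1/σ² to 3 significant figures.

μ = -0.20, τ = 0.372

The p-quantile of Normal(μ,σ) is μ + z_p·σ, with z_{0.05} = -1.645 and z_{0.92} = 1.405.
Eliminate σ: μ = (z₂·x₁ − z₁·x₂)/(z₂ − z₁) = (1.405·-2.9 − (-1.645)·2.1)/3.05 = -0.20.
Then σ = (x₂ − x₁)/(z₂ − z₁) = (2.1 − -2.9)/3.05 = 1.64.
Precision τ = 1/σ² = 1/1.639² = 0.372.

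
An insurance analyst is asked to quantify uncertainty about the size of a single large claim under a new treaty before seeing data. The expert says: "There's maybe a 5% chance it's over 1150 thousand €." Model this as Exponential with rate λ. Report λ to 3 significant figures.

λ ≈ 0.0026

P(T > 1150.0) = e^(−λ·1150.0) = 0.05, so λ = −ln(0.05)/1150.0 = 0.0026.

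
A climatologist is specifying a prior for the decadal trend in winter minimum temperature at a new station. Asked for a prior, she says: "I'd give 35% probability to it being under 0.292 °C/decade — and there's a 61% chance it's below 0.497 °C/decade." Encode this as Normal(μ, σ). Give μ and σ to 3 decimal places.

μ = 0.411, σ = 0.308

For Normal(μ,σ), the p-quantile is μ + z_p·σ. Here z_{0.35} = -0.3853, z_{0.61} = 0.2793.
So 0.292 = μ − 0.3853σ and 0.497 = μ + 0.2793σ.
Subtracting: σ = (0.497 − 0.292)/(0.2793 − (-0.3853)) = 0.308.
Then μ = 0.292 − (-0.3853)·0.308 = 0.411.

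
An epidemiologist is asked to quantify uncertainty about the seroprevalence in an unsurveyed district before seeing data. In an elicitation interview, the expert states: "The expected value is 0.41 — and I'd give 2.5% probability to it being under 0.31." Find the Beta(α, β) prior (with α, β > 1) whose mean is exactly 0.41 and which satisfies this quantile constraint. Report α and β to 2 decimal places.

With mean 0.41 fixed, write α = 0.41s, β = 0.59s where s = α+β.
Need P(θ < 0.31) = 0.025 under Beta(0.41s, 0.59s). Normal approximation: (q−m)/√(m(1−m)/s) ≈ z_{0.025} = -1.96, so s ≈ 0.41·0.59·(-1.96)²/(0.31−0.41)² = 92.9.
At s = 92.9: P(θ<0.31) ≈ 0.022. Adjusting to match 0.025 gives s ≈ 87.96.
So α = 0.41·87.96 ≈ 36.06, β = 0.59·87.96 ≈ 51.90.

α ≈ 36.06, β ≈ 51.90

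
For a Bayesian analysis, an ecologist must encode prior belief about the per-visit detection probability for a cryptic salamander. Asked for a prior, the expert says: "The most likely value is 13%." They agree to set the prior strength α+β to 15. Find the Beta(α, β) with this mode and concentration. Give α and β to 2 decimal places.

For α,β > 1 the Beta mode is (α−1)/(α+β−2). With α+β = 15, the mode is (α−1)/13.
Set (α−1)/13 = 0.13 → α = 1 + 0.13·13 = 2.69.
β = 15 − α = 12.31.

α = 2.69, β = 12.31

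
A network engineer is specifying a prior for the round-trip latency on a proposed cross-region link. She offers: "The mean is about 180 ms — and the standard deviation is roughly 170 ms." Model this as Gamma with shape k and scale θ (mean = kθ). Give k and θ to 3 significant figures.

For Gamma(k, scale θ): mean = kθ, variance = kθ², so CV = 1/√k.
CV = SD/mean = 170/180 = 0.9444, hence k = 1/CV² = 1.12.
Then θ = mean/k = 180/1.12 = 161.

k ≈ 1.12, θ ≈ 161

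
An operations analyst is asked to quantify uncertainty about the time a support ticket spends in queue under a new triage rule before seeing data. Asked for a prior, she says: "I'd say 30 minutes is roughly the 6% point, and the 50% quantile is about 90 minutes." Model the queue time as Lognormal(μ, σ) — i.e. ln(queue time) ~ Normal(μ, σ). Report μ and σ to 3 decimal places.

μ ≈ 4.500, σ ≈ 0.707

If T ~ Lognormal(μ,σ) then ln T ~ Normal(μ,σ), so the p-quantile of ln T is μ + z_p·σ.
ln(30) = 3.401 and ln(90) = 4.5; z_{0.06} = -1.555, z_{0.5} = 0.
σ = (4.5 − 3.401)/(0 − (-1.555)) = 0.707.
μ = 3.401 − (-1.555)·0.707 = 4.500.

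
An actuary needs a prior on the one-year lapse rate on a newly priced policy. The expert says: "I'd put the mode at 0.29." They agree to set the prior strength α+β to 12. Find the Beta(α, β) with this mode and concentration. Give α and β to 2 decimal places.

α = 3.90, β = 8.10

For α,β > 1 the Beta mode is (α−1)/(α+β−2). With α+β = 12, the mode is (α−1)/10.
Set (α−1)/10 = 0.29 → α = 1 + 0.29·10 = 3.90.
β = 12 − α = 8.10.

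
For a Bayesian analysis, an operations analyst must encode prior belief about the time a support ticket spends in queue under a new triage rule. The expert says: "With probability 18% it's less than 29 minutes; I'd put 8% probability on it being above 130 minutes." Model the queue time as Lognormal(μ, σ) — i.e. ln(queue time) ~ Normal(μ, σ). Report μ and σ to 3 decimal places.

If T ~ Lognormal(μ,σ) then ln T ~ Normal(μ,σ), so the p-quantile of ln T is μ + z_p·σ.
ln(29) = 3.367 and ln(130) = 4.868; z_{0.18} = -0.9154, z_{0.92} = 1.405.
σ = (4.868 − 3.367)/(1.405 − (-0.9154)) = 0.647.
μ = 3.367 − (-0.9154)·0.647 = 3.959.

μ ≈ 3.959, σ ≈ 0.647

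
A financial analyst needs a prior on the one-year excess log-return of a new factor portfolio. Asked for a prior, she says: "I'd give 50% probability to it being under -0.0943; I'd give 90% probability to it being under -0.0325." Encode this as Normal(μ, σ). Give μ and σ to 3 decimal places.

μ = -0.094, σ = 0.048

The p-quantile of Normal(μ,σ) is μ + z_p·σ, with z_{0.5} = 0 and z_{0.9} = 1.282.
Eliminate σ: μ = (z₂·x₁ − z₁·x₂)/(z₂ − z₁) = (1.282·-0.0943 − (0)·-0.0325)/1.282 = -0.094.
Then σ = (x₂ − x₁)/(z₂ − z₁) = (-0.0325 − -0.0943)/1.282 = 0.048.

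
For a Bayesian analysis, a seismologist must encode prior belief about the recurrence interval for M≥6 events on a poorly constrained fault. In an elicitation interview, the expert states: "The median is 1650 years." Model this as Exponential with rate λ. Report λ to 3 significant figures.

Exponential median = ln 2 / λ, so λ = ln 2 / 1650.0 = 0.00042.

λ ≈ 0.00042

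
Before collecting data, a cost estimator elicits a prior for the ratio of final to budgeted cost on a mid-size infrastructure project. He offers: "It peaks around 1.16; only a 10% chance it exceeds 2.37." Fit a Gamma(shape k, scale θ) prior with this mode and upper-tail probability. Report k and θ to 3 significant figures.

Gamma(k,θ) with k>1 has mode (k−1)θ, so θ = 1.16/(k−1).
Need P(X < 2.37) = 0.9 with θ tied to k this way. Start at k = 2, θ = 1.16: P(X<2.37) ≈ 0.606.
Too low — raise k to concentrate. Iterating converges to k ≈ 4.76.
Then θ = 1.16/(4.76−1) ≈ 0.309.

k ≈ 4.76, θ ≈ 0.309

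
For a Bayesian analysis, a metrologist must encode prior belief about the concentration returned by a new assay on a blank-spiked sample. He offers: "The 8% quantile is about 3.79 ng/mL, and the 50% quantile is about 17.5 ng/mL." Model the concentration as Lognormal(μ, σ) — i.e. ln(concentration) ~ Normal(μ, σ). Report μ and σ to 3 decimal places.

If T ~ Lognormal(μ,σ) then ln T ~ Normal(μ,σ), so the p-quantile of ln T is μ + z_p·σ.
ln(3.79) = 1.332 and ln(17.5) = 2.862; z_{0.08} = -1.405, z_{0.5} = 0.
σ = (2.862 − 1.332)/(0 − (-1.405)) = 1.089.
μ = 1.332 − (-1.405)·1.089 = 2.862.

μ ≈ 2.862, σ ≈ 1.089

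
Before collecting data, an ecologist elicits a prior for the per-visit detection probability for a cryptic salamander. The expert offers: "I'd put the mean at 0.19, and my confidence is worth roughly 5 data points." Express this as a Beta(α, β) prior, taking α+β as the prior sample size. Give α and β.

α = 0.95, β = 4.05

Under the effective-sample-size interpretation, Beta(α, β) has prior mean α/(α+β) and prior sample size α+β.
So α+β = 5 and α/(α+β) = 0.19, giving α = 0.19·5 = 0.95 and β = 5 − 0.95 = 4.05.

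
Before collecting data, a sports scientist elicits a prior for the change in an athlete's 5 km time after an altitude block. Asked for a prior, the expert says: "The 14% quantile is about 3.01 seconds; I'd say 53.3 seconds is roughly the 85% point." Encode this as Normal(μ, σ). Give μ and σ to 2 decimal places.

μ = 28.68, σ = 23.76

For Normal(μ,σ), the p-quantile is μ + z_p·σ. Here z_{0.14} = -1.08, z_{0.85} = 1.036.
So 3.01 = μ − 1.08σ and 53.3 = μ + 1.036σ.
Subtracting: σ = (53.3 − 3.01)/(1.036 − (-1.08)) = 23.76.
Then μ = 3.01 − (-1.08)·23.76 = 28.68.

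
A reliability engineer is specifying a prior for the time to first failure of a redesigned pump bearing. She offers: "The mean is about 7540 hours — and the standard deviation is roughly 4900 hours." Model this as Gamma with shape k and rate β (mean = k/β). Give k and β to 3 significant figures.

For Gamma(k, rate β): mean = k/β, variance = k/β², so CV = 1/√k.
CV = SD/mean = 4900/7540 = 0.6499, hence k = 1/CV² = 2.37.
Then β = k/mean = 2.37/7540 = 0.000314.

k ≈ 2.37, β ≈ 0.000314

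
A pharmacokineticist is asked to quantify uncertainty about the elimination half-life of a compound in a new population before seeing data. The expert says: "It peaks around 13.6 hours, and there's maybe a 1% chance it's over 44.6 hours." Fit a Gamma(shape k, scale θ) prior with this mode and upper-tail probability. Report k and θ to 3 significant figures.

k ≈ 4.12, θ ≈ 4.36

Gamma(k,θ) with k>1 has mode (k−1)θ, so θ = 13.6/(k−1).
Need P(X < 44.6) = 0.99 with θ tied to k this way. Start at k = 2, θ = 13.6: P(X<44.6) ≈ 0.839.
Too low — raise k to concentrate. Iterating converges to k ≈ 4.12.
Then θ = 13.6/(4.12−1) ≈ 4.36.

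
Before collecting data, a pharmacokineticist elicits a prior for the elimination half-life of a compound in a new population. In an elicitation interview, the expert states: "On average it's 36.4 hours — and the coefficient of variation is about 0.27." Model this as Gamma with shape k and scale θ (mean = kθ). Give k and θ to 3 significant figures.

k ≈ 13.7, θ ≈ 2.65

For Gamma(k, scale θ): mean = kθ, variance = kθ², so CV = 1/√k.
CV = 0.27, hence k = 1/CV² = 13.7.
Then θ = mean/k = 36.4/13.7 = 2.65.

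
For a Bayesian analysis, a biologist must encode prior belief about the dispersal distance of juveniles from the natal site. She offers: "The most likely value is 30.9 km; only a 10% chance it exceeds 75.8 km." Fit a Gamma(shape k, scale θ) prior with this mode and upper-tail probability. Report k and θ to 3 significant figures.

Gamma(k,θ) with k>1 has mode (k−1)θ, so θ = 30.9/(k−1).
Need P(X < 75.8) = 0.9 with θ tied to k this way. Start at k = 2, θ = 30.9: P(X<75.8) ≈ 0.703.
Too low — raise k to concentrate. Iterating converges to k ≈ 3.39.
Then θ = 30.9/(3.39−1) ≈ 12.9.

k ≈ 3.39, θ ≈ 12.9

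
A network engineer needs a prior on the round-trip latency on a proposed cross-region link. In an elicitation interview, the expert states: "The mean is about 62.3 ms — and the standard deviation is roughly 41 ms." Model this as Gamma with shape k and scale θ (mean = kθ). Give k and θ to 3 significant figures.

For Gamma(k, scale θ): mean = kθ, variance = kθ², so CV = 1/√k.
CV = SD/mean = 41/62.3 = 0.6581, hence k = 1/CV² = 2.31.
Then θ = mean/k = 62.3/2.31 = 27.

k ≈ 2.31, θ ≈ 27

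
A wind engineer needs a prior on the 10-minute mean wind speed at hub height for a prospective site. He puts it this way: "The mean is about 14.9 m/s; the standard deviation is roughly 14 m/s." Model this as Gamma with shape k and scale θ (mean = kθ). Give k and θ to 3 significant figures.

For Gamma(k, scale θ): mean = kθ, variance = kθ², so CV = 1/√k.
CV = SD/mean = 14/14.9 = 0.9396, hence k = 1/CV² = 1.13.
Then θ = mean/k = 14.9/1.13 = 13.2.

k ≈ 1.13, θ ≈ 13.2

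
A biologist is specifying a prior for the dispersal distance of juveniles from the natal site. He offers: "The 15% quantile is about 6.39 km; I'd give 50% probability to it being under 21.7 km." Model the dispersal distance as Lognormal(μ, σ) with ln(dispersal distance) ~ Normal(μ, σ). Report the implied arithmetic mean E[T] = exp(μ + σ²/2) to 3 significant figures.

If T ~ Lognormal(μ,σ) then ln T ~ Normal(μ,σ), so the p-quantile of ln T is μ + z_p·σ.
ln(6.39) = 1.855 and ln(21.7) = 3.077; z_{0.15} = -1.036, z_{0.5} = 0.
σ = (3.077 − 1.855)/(0 − (-1.036)) = 1.180.
μ = 1.855 − (-1.036)·1.180 = 3.077.
E[T] = exp(μ + σ²/2) = exp(3.077 + 0.6957) = 43.5 km.

E[T] ≈ 43.5 km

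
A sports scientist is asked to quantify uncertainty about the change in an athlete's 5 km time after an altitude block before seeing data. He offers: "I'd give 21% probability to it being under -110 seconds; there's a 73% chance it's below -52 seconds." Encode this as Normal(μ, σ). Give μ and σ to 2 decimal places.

μ = -77.04, σ = 40.87

The p-quantile of Normal(μ,σ) is μ + z_p·σ, with z_{0.21} = -0.8064 and z_{0.73} = 0.6128.
Eliminate σ: μ = (z₂·x₁ − z₁·x₂)/(z₂ − z₁) = (0.6128·-110 − (-0.8064)·-52)/1.419 = -77.04.
Then σ = (x₂ − x₁)/(z₂ − z₁) = (-52 − -110)/1.419 = 40.87.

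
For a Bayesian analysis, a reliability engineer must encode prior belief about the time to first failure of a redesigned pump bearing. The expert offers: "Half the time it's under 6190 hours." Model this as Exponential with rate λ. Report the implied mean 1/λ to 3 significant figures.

Exponential median = ln 2 / λ, so λ = ln 2 / 6190.0 = 0.000112.
Mean = 1/λ = 8930 hours.

mean ≈ 8930 hours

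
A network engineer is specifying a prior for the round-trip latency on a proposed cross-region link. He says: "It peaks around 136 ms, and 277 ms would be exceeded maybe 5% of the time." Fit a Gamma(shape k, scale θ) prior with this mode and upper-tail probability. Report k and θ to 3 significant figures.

k ≈ 6.47, θ ≈ 24.9

Gamma(k,θ) with k>1 has mode (k−1)θ, so θ = 136/(k−1).
Need P(X < 277) = 0.95 with θ tied to k this way. Start at k = 2, θ = 136: P(X<277) ≈ 0.604.
Too low — raise k to concentrate. Iterating converges to k ≈ 6.47.
Then θ = 136/(6.47−1) ≈ 24.9.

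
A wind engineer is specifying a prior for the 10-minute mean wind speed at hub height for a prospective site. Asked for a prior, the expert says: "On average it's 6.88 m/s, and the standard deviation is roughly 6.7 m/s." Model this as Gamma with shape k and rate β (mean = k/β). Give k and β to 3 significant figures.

k ≈ 1.05, β ≈ 0.153

For Gamma(k, rate β): mean = k/β, variance = k/β², so CV = 1/√k.
CV = SD/mean = 6.7/6.88 = 0.9738, hence k = 1/CV² = 1.05.
Then β = k/mean = 1.05/6.88 = 0.153.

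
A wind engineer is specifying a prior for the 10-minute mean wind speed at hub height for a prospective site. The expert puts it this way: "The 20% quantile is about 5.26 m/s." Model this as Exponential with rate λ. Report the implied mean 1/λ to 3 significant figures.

mean ≈ 23.6 m/s

P(T < 5.26) = 1 − e^(−λ·5.26) = 0.2, so λ = −ln(1−0.2)/5.26 = −ln(0.8)/5.26 = 0.0424.
Mean = 1/λ = 23.6 m/s.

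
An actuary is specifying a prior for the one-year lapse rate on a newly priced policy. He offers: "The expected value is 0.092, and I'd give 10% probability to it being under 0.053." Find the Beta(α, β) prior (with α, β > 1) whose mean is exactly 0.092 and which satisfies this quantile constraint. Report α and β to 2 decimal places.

With mean 0.092 fixed, write α = 0.092s, β = 0.908s where s = α+β.
Need P(θ < 0.053) = 0.1 under Beta(0.092s, 0.908s). Normal approximation: (q−m)/√(m(1−m)/s) ≈ z_{0.1} = -1.28, so s ≈ 0.092·0.908·(-1.28)²/(0.053−0.092)² = 90.2.
At s = 90.2: P(θ<0.053) ≈ 0.081. Adjusting to match 0.1 gives s ≈ 77.72.
So α = 0.092·77.72 ≈ 7.15, β = 0.908·77.72 ≈ 70.57.

α ≈ 7.15, β ≈ 70.57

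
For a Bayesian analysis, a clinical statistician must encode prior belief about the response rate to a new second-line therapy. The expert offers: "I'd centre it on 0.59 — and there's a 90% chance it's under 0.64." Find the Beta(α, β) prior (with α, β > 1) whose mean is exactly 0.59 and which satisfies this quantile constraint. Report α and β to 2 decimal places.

α ≈ 92.62, β ≈ 64.37

With mean 0.59 fixed, write α = 0.59s, β = 0.41s where s = α+β.
Need P(θ < 0.64) = 0.9 under Beta(0.59s, 0.41s). Normal approximation: (q−m)/√(m(1−m)/s) ≈ z_{0.9} = 1.28, so s ≈ 0.59·0.41·(1.28)²/(0.64−0.59)² = 158.9.
At s = 158.9: P(θ<0.64) ≈ 0.901. Adjusting to match 0.9 gives s ≈ 156.99.
So α = 0.59·156.99 ≈ 92.62, β = 0.41·156.99 ≈ 64.37.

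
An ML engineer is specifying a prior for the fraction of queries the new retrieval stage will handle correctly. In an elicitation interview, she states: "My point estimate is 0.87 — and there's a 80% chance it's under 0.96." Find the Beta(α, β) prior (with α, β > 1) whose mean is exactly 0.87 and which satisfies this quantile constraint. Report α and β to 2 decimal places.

α ≈ 8.13, β ≈ 1.21

With mean 0.87 fixed, write α = 0.87s, β = 0.13s where s = α+β.
Need P(θ < 0.96) = 0.8 under Beta(0.87s, 0.13s). Normal approximation: (q−m)/√(m(1−m)/s) ≈ z_{0.8} = 0.842, so s ≈ 0.87·0.13·(0.842)²/(0.96−0.87)² = 9.9.
At s = 9.9: P(θ<0.96) ≈ 0.811. Adjusting to match 0.8 gives s ≈ 9.34.
So α = 0.87·9.34 ≈ 8.13, β = 0.13·9.34 ≈ 1.21.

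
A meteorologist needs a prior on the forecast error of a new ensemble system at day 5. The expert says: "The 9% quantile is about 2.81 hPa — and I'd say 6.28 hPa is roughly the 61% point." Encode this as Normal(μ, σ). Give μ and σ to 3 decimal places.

μ = 5.682, σ = 2.142

The p-quantile of Normal(μ,σ) is μ + z_p·σ, with z_{0.09} = -1.341 and z_{0.61} = 0.2793.
Eliminate σ: μ = (z₂·x₁ − z₁·x₂)/(z₂ − z₁) = (0.2793·2.81 − (-1.341)·6.28)/1.62 = 5.682.
Then σ = (x₂ − x₁)/(z₂ − z₁) = (6.28 − 2.81)/1.62 = 2.142.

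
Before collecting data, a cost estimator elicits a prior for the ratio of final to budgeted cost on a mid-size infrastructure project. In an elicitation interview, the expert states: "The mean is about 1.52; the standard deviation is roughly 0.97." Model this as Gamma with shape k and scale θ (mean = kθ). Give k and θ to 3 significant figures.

k ≈ 2.46, θ ≈ 0.619

For Gamma(k, scale θ): mean = kθ, variance = kθ², so CV = 1/√k.
CV = SD/mean = 0.97/1.52 = 0.6382, hence k = 1/CV² = 2.46.
Then θ = mean/k = 1.52/2.46 = 0.619.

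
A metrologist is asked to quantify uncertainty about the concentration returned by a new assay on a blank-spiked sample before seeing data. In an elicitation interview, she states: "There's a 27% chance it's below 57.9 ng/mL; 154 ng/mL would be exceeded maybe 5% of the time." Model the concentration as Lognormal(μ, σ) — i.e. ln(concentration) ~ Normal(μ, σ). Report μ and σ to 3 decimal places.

If T ~ Lognormal(μ,σ) then ln T ~ Normal(μ,σ), so the p-quantile of ln T is μ + z_p·σ.
ln(57.9) = 4.059 and ln(154) = 5.037; z_{0.27} = -0.6128, z_{0.95} = 1.645.
σ = (5.037 − 4.059)/(1.645 − (-0.6128)) = 0.433.
μ = 4.059 − (-0.6128)·0.433 = 4.324.

μ ≈ 4.324, σ ≈ 0.433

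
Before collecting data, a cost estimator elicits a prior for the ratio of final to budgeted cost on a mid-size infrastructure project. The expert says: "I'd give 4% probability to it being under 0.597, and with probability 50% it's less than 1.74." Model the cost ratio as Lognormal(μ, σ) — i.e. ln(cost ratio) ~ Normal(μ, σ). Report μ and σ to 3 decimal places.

μ ≈ 0.554, σ ≈ 0.611

If T ~ Lognormal(μ,σ) then ln T ~ Normal(μ,σ), so the p-quantile of ln T is μ + z_p·σ.
ln(0.597) = -0.5158 and ln(1.74) = 0.5539; z_{0.04} = -1.751, z_{0.5} = 0.
σ = (0.5539 − -0.5158)/(0 − (-1.751)) = 0.611.
μ = -0.5158 − (-1.751)·0.611 = 0.554.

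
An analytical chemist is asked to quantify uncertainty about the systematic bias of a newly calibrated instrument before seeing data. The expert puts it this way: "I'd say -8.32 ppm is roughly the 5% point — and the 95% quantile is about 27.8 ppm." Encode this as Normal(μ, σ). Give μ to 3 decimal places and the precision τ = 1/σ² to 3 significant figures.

μ = 9.740, τ = 0.0083

For Normal(μ,σ), the p-quantile is μ + z_p·σ. Here z_{0.05} = -1.645, z_{0.95} = 1.645.
So -8.32 = μ − 1.645σ and 27.8 = μ + 1.645σ.
Subtracting: σ = (27.8 − -8.32)/(1.645 − (-1.645)) = 10.980.
Then μ = -8.32 − (-1.645)·10.980 = 9.740.
Precision τ = 1/σ² = 1/10.98² = 0.0083.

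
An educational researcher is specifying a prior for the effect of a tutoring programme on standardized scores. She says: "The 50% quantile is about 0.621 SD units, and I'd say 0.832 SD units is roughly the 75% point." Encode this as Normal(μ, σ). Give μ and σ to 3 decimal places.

μ = 0.621, σ = 0.313

For Normal(μ,σ), the p-quantile is μ + z_p·σ. Here z_{0.5} = 0, z_{0.75} = 0.6745.
So 0.621 = μ + 0σ and 0.832 = μ + 0.6745σ.
Subtracting: σ = (0.832 − 0.621)/(0.6745 − (0)) = 0.313.
Then μ = 0.621 − (0)·0.313 = 0.621.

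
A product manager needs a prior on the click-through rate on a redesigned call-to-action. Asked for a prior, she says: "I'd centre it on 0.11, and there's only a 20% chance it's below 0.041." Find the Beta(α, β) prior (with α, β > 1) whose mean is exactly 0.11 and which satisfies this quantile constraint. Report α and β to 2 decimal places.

α ≈ 1.56, β ≈ 12.64

With mean 0.11 fixed, write α = 0.11s, β = 0.89s where s = α+β.
Need P(θ < 0.041) = 0.2 under Beta(0.11s, 0.89s). Normal approximation: (q−m)/√(m(1−m)/s) ≈ z_{0.2} = -0.842, so s ≈ 0.11·0.89·(-0.842)²/(0.041−0.11)² = 14.6.
At s = 14.6: P(θ<0.041) ≈ 0.195. Adjusting to match 0.2 gives s ≈ 14.20.
So α = 0.11·14.20 ≈ 1.56, β = 0.89·14.20 ≈ 12.64.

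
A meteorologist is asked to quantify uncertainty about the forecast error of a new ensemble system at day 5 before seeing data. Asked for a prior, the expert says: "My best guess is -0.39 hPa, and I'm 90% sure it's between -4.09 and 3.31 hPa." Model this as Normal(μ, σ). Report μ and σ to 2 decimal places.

μ = -0.39, σ = 2.25

A symmetric 90% interval runs μ ± z·σ with z = 1.645.
Half-width = 3.7, so σ = 3.7/1.645 = 2.25.
μ is the stated best guess, -0.39.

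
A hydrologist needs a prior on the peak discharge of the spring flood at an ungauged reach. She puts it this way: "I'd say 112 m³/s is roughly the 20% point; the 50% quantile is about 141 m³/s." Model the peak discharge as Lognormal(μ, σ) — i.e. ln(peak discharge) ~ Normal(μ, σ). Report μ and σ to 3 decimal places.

μ ≈ 4.949, σ ≈ 0.274

If T ~ Lognormal(μ,σ) then ln T ~ Normal(μ,σ), so the p-quantile of ln T is μ + z_p·σ.
ln(112) = 4.718 and ln(141) = 4.949; z_{0.2} = -0.8416, z_{0.5} = 0.
σ = (4.949 − 4.718)/(0 − (-0.8416)) = 0.274.
μ = 4.718 − (-0.8416)·0.274 = 4.949.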